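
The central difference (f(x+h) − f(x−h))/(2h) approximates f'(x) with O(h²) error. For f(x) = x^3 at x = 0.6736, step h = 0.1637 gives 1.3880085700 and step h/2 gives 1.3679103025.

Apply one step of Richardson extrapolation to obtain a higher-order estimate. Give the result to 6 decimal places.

1.361211

r = 2: numerator weight 4, denominator 3.
4*1.3679103025 = 5.4716412100; subtract 1.3880085700 → 4.0836326400
Extrapolated: 4.0836326400 / 3 = 1.3612108800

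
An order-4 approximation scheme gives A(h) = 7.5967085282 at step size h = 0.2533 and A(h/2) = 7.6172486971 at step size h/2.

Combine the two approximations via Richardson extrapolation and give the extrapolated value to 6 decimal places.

Method order is 4; weight 2^4 = 16.
16*7.6172486971 = 121.8759791536; subtract 7.5967085282 → 114.2792706254
(16*7.6172486971 − 7.5967085282)/(16 − 1) = 7.6186180417
Gap between inputs: 2.054e-02; correction applied: +0.0013693446.

7.618618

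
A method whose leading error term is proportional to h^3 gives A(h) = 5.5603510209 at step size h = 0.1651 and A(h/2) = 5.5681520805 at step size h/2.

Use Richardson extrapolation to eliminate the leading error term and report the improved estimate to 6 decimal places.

5.569267

r = 3: numerator weight 8, denominator 7.
Top: 8(5.5681520805) − (5.5603510209) = 38.9848656231
R = 38.9848656231/7 = 5.5692665176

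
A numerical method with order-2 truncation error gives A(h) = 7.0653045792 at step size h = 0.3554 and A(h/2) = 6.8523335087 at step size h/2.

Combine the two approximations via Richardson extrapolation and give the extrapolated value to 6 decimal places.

6.781343

Order 2 gives 2^r = 4 and 2^r − 1 = 3.
Difference of the inputs: 6.8523335087 − 7.0653045792 = -0.2129710705
Divide by 2^2 − 1 = 3: (-0.2129710705)/3 = -0.0709903568
R = A(h/2) + (A(h/2) − A(h))/3 = 6.8523335087 − 0.0709903568 = 6.7813431519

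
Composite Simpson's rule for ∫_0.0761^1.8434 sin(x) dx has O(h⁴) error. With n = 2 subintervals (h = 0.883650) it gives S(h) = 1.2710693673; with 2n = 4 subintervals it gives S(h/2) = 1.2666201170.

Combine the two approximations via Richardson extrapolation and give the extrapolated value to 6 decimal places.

Method order is 4; weight 2^4 = 16.
2^4×A(h/2) = 20.2659218720; minus A(h) gives 18.9948525047.
Denominator 16 − 1 = 15.
Extrapolated: 18.9948525047 / 15 = 1.2663235003
Gap between inputs: 4.449e-03; correction applied: −0.0002966167.

1.266324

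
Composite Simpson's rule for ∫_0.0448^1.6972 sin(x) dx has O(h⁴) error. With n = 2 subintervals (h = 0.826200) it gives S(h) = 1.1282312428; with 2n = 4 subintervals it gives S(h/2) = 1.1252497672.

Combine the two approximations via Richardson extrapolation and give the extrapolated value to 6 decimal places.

Leading term ∝ h^4; use weight 16 = 2^4.
Weighted: 18.0039962752 − 1.1282312428 = 16.8757650324
R = 16.8757650324/15 = 1.1250510022
Shift from A(h/2): −0.0001987650.

1.125051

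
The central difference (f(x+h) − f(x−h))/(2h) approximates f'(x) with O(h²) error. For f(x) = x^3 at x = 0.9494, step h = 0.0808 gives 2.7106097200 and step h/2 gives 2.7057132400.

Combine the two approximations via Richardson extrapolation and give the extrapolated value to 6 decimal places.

With r = 2 the leading error scales as h^2, so the weight is 2^2 = 4.
4 × 2.7057132400 = 10.8228529600; 10.8228529600 − 2.7106097200 = 8.1122432400
Denominator 4 − 1 = 3.
Result: 2.7040810800
Gap between inputs: 4.896e-03; correction applied: −0.0016321600.

2.704081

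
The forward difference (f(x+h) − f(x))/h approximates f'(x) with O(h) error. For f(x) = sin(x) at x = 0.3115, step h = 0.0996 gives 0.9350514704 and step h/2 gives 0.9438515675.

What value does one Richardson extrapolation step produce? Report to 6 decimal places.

r = 1, so 2^r = 2.
Weighted: 1.8877031350 − 0.9350514704 = 0.9526516646
Divide by 2^1 − 1 = 1.
Extrapolated: 0.9526516646 / 1 = 0.9526516646

0.952652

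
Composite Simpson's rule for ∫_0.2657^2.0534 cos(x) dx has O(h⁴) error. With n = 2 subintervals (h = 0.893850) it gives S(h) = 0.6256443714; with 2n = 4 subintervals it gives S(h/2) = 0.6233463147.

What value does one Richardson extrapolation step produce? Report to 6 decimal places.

0.623193

r = 4, so 2^r = 16.
Top: 16(0.6233463147) − (0.6256443714) = 9.3478966638
Denominator 16 − 1 = 15.
(16×0.6233463147 − 0.6256443714)/(16 − 1) = 0.6231931109
Gap between inputs: 2.298e-03; correction applied: −0.0001532038.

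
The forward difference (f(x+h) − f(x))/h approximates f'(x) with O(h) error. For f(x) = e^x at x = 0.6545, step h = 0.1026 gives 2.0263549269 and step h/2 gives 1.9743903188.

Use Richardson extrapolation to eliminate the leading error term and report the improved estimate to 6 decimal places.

1.922426

Error is O(h^1); halving h shrinks it by 2^1 = 2.
2^1×A(h/2) = 3.9487806376; minus A(h) gives 1.9224257107.
R = 1.9224257107/1 = 1.9224257107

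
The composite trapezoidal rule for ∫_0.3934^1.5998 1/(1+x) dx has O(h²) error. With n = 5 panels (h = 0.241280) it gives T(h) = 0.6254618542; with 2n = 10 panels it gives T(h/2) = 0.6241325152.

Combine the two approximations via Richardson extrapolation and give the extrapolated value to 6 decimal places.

Method order is 2; weight 2^2 = 4.
4·0.6241325152 = 2.4965300608; 2.4965300608 − 0.6254618542 = 1.8710682066
Divide by 2^2 − 1 = 3.
(4·0.6241325152 − 0.6254618542)/(4 − 1) = 0.6236894022

0.623689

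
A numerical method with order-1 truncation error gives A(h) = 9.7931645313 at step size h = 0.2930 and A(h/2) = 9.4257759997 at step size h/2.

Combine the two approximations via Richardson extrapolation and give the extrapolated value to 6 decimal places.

r = 1, so 2^r = 2.
Top: 2(9.4257759997) − (9.7931645313) = 9.0583874681
Denominator 2 − 1 = 1.
R = 9.0583874681/1 = 9.0583874681
Correction |R − A(h/2)| = 3.674e-01; gap |A(h/2) − A(h)| = 3.674e-01.

9.058387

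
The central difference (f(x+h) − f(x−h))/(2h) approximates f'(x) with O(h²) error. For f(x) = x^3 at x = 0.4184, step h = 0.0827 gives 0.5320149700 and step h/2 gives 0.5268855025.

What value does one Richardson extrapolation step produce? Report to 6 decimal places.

0.525176

r = 2, so 2^r = 4.
Numerator 4×A(h/2) − A(h) = 4×0.5268855025 − 0.5320149700 = 1.5755270400
Extrapolated: 1.5755270400 / 3 = 0.5251756800
Correction |R − A(h/2)| = 1.710e-03; gap |A(h/2) − A(h)| = 5.129e-03.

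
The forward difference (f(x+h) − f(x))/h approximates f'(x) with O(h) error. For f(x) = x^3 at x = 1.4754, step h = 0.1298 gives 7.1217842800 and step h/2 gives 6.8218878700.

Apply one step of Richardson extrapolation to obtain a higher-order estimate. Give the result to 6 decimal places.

6.521991

Error is O(h^1); halving h shrinks it by 2^1 = 2.
Numerator 2×A(h/2) − A(h) = 2×6.8218878700 − 7.1217842800 = 6.5219914600
Divide by 2^1 − 1 = 1.
6.5219914600 ÷ 1 = 6.5219914600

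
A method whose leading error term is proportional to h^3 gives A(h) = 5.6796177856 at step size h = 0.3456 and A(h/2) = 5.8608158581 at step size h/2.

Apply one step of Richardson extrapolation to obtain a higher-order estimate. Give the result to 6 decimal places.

5.886701

The method has order 3: 2^3 = 8.
8×5.8608158581 − 5.6796177856 = 41.2069090792
(8×5.8608158581 − 5.6796177856)/(8 − 1) = 5.8867012970
Gap between inputs: 1.812e-01; correction applied: +0.0258854389.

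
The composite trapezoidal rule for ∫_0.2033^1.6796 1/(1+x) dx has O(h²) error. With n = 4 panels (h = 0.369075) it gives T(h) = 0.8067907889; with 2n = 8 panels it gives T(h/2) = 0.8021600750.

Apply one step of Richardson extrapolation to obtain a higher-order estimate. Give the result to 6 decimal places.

Error is O(h^2); halving h shrinks it by 2^2 = 4.
4×0.8021600750 − 0.8067907889 = 2.4018495111
Denominator 4 − 1 = 3.
R = 2.4018495111/3 = 0.8006165037
Gap between inputs: 4.631e-03; correction applied: −0.0015435713.

0.800617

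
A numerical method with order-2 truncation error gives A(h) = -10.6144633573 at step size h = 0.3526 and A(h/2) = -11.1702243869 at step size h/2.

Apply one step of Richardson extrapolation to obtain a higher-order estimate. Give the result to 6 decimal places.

Error is O(h^2); halving h shrinks it by 2^2 = 4.
4·(-11.1702243869) − (-10.6144633573) = -34.0664341903
Extrapolated: (-34.0664341903) / 3 = -11.3554780634
Correction |R − A(h/2)| = 1.853e-01; gap |A(h/2) − A(h)| = 5.558e-01.

-11.355478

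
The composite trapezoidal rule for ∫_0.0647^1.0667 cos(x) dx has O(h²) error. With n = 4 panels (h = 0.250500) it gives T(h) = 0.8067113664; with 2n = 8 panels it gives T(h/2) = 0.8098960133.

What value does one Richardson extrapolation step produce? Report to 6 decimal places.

0.810958

r = 2: numerator weight 4, denominator 3.
A(h/2) − A(h) = 0.8098960133 − 0.8067113664 = 0.0031846469
Divide by 2^2 − 1 = 3: 0.0031846469/3 = 0.0010615490
R = 0.8098960133 + 0.0010615490 = 0.8109575623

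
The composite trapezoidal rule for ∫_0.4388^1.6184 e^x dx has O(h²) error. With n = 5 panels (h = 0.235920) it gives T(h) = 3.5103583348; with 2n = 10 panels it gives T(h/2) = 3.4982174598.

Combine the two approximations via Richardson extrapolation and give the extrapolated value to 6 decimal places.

Error is O(h^2); halving h shrinks it by 2^2 = 4.
2^2 × A(h/2) = 13.9928698392; minus A(h) gives 10.4825115044.
Divide by 2^2 − 1 = 3.
10.4825115044 ÷ 3 = 3.4941705015
Shift from A(h/2): −0.0040469583.

3.494171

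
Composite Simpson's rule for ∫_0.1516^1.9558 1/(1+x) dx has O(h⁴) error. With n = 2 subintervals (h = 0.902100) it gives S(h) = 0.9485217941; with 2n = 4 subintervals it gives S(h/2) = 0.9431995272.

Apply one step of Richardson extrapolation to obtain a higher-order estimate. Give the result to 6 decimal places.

0.942845

The method has order 4: 2^4 = 16.
Numerator 16*A(h/2) − A(h) = 16*0.9431995272 − 0.9485217941 = 14.1426706411
(16*0.9431995272 − 0.9485217941)/(16 − 1) = 0.9428447094
Shift from A(h/2): −0.0003548178.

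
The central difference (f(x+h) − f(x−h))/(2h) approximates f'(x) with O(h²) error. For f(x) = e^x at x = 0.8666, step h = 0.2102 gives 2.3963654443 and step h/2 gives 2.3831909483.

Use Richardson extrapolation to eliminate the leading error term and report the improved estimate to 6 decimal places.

2.378799

r = 2: numerator weight 4, denominator 3.
4×2.3831909483 = 9.5327637932; 9.5327637932 − 2.3963654443 = 7.1363983489
Denominator 4 − 1 = 3.
Result: 2.3787994496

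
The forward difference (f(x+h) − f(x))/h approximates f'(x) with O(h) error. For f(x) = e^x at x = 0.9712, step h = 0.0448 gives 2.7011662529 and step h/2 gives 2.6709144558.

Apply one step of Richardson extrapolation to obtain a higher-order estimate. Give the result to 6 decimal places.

2.640663

Method order is 1; weight 2^1 = 2.
2 × 2.6709144558 = 5.3418289116; subtract 2.7011662529 → 2.6406626587
Denominator 2 − 1 = 1.
Extrapolated: 2.6406626587 / 1 = 2.6406626587
Shift from A(h/2): −0.0302517971.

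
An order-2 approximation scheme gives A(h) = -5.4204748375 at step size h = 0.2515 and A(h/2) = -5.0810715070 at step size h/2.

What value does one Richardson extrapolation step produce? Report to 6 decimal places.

-4.967937

r = 2, so 2^r = 4.
4×(-5.0810715070) = -20.3242860280; subtract (-5.4204748375) → -14.9038111905
Denominator 4 − 1 = 3.
Extrapolated: (-14.9038111905) / 3 = -4.9679370635
Shift from A(h/2): +0.1131344435.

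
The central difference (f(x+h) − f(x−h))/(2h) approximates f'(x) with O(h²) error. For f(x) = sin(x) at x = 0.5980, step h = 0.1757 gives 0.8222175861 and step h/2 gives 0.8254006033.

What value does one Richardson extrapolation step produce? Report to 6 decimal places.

0.826462

With r = 2 the leading error scales as h^2, so the weight is 2^2 = 4.
Top: 4(0.8254006033) − (0.8222175861) = 2.4793848271
Denominator 4 − 1 = 3.
Extrapolated: 2.4793848271 / 3 = 0.8264616090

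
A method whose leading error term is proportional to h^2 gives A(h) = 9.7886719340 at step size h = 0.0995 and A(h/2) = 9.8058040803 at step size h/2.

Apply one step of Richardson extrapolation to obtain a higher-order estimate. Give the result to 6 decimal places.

Leading term ∝ h^2; use weight 4 = 2^2.
4 × 9.8058040803 = 39.2232163212; 39.2232163212 − 9.7886719340 = 29.4345443872
29.4345443872 ÷ 3 = 9.8115147957

9.811515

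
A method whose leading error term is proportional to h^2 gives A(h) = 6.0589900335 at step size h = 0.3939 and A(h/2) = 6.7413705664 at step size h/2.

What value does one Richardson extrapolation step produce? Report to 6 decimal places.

Order 2 gives 2^r = 4 and 2^r − 1 = 3.
Numerator 4·A(h/2) − A(h) = 4·6.7413705664 − 6.0589900335 = 20.9064922321
Denominator 4 − 1 = 3.
(4·6.7413705664 − 6.0589900335)/(4 − 1) = 6.9688307440
Gap between inputs: 6.824e-01; correction applied: +0.2274601776.

6.968831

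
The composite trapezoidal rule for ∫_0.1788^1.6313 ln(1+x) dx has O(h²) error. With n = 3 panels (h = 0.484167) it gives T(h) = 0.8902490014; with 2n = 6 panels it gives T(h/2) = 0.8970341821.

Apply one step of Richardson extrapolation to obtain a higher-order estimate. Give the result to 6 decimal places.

0.899296

Order 2 gives 2^r = 4 and 2^r − 1 = 3.
Numerator 4 × A(h/2) − A(h) = 4 × 0.8970341821 − 0.8902490014 = 2.6978877270
Denominator 4 − 1 = 3.
Result: 0.8992959090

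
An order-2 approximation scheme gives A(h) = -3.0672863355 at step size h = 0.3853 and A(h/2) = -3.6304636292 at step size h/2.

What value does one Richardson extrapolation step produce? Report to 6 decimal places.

Leading term ∝ h^2; use weight 4 = 2^2.
Top: 4(-3.6304636292) − (-3.0672863355) = -11.4545681813
R = (-11.4545681813)/3 = -3.8181893938
Gap between inputs: 5.632e-01; correction applied: −0.1877257646.

-3.818189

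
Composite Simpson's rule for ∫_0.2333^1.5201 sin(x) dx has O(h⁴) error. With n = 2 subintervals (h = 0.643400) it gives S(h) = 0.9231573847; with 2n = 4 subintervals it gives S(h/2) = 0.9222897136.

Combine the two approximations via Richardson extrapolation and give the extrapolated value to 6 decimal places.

0.922232

The method has order 4: 2^4 = 16.
16·0.9222897136 = 14.7566354176; subtract 0.9231573847 → 13.8334780329
Divide by 2^4 − 1 = 15.
Extrapolated: 13.8334780329 / 15 = 0.9222318689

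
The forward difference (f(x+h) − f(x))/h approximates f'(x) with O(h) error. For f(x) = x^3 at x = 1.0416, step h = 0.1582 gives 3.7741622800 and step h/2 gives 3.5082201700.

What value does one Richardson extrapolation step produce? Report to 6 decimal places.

3.242278

Order 1 gives 2^r = 2 and 2^r − 1 = 1.
Numerator 2*A(h/2) − A(h) = 2*3.5082201700 − 3.7741622800 = 3.2422780600
Divide by 2^1 − 1 = 1.
R = 3.2422780600/1 = 3.2422780600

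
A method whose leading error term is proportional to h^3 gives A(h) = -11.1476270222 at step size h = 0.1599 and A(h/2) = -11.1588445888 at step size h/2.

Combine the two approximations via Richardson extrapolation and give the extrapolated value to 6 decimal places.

-11.160447

Error is O(h^3); halving h shrinks it by 2^3 = 8.
8×(-11.1588445888) = -89.2707567104; subtract (-11.1476270222) → -78.1231296882
(-78.1231296882) ÷ 7 = -11.1604470983
Correction |R − A(h/2)| = 1.603e-03; gap |A(h/2) − A(h)| = 1.122e-02.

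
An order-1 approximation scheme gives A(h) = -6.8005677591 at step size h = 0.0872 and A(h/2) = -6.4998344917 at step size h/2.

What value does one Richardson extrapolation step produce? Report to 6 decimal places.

The method has order 1: 2^1 = 2.
Top: 2(-6.4998344917) − (-6.8005677591) = -6.1991012243
Divide by 2^1 − 1 = 1.
Extrapolated: (-6.1991012243) / 1 = -6.1991012243

-6.199101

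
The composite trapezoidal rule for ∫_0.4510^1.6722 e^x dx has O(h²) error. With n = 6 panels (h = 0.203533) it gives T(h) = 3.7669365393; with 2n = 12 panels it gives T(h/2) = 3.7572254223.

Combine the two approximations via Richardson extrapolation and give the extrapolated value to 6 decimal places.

Order 2 gives 2^r = 4 and 2^r − 1 = 3.
4*3.7572254223 = 15.0289016892; 15.0289016892 − 3.7669365393 = 11.2619651499
Divide by 2^2 − 1 = 3.
R = 11.2619651499/3 = 3.7539883833

3.753988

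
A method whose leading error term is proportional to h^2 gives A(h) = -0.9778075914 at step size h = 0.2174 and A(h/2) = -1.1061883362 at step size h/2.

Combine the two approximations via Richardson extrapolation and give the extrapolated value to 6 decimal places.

Error is O(h^2); halving h shrinks it by 2^2 = 4.
Weighted: (-4.4247533448) − (-0.9778075914) = -3.4469457534
Extrapolated: (-3.4469457534) / 3 = -1.1489819178

-1.148982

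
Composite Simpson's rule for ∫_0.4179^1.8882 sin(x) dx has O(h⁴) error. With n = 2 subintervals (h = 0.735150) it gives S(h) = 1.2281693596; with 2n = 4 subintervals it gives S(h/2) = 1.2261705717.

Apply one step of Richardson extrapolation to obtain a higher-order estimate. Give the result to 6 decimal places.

r = 4: numerator weight 16, denominator 15.
Top: 16(1.2261705717) − (1.2281693596) = 18.3905597876
Denominator 16 − 1 = 15.
Extrapolated: 18.3905597876 / 15 = 1.2260373192

1.226037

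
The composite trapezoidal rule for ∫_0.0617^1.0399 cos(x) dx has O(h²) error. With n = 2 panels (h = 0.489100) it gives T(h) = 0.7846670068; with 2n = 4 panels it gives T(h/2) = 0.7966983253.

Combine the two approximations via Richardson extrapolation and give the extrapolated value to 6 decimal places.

0.800709

Method order is 2; weight 2^2 = 4.
Weighted: 3.1867933012 − 0.7846670068 = 2.4021262944
Denominator 4 − 1 = 3.
Result: 0.8007087648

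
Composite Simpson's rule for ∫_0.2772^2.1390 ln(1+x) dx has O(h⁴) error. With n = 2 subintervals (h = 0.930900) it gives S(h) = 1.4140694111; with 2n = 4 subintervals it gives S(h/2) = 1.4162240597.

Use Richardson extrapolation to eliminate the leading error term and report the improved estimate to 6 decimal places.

1.416368

Error is O(h^4); halving h shrinks it by 2^4 = 16.
Top: 16(1.4162240597) − (1.4140694111) = 21.2455155441
21.2455155441 ÷ 15 = 1.4163677029
Shift from A(h/2): +0.0001436432.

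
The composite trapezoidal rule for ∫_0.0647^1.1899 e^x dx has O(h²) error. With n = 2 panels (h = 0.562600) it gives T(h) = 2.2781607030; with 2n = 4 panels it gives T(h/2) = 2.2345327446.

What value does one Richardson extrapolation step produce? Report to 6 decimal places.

Leading term ∝ h^2; use weight 4 = 2^2.
2^2*A(h/2) = 8.9381309784; minus A(h) gives 6.6599702754.
(4*2.2345327446 − 2.2781607030)/(4 − 1) = 2.2199900918

2.219990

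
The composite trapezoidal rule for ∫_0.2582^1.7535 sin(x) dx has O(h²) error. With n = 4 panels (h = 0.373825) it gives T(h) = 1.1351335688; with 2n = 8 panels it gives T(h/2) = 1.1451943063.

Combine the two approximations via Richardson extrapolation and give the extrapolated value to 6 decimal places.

r = 2, so 2^r = 4.
4 × 1.1451943063 = 4.5807772252; subtract 1.1351335688 → 3.4456436564
3.4456436564 ÷ 3 = 1.1485478855

1.148548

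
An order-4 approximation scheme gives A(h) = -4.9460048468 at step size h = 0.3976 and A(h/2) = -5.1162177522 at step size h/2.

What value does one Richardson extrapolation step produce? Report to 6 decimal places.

-5.127565

r = 4: numerator weight 16, denominator 15.
Top: 16(-5.1162177522) − (-4.9460048468) = -76.9134791884
Extrapolated: (-76.9134791884) / 15 = -5.1275652792
Gap between inputs: 1.702e-01; correction applied: −0.0113475270.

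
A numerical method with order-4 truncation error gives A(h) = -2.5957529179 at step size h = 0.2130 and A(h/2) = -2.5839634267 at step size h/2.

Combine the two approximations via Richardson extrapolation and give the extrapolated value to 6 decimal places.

The method has order 4: 2^4 = 16.
16·(-2.5839634267) = -41.3434148272; subtract (-2.5957529179) → -38.7476619093
Denominator 16 − 1 = 15.
Extrapolated: (-38.7476619093) / 15 = -2.5831774606

-2.583177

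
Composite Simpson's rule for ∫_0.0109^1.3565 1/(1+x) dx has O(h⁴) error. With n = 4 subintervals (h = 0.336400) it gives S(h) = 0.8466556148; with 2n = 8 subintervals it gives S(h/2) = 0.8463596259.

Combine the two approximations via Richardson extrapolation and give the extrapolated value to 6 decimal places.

Error is O(h^4); halving h shrinks it by 2^4 = 16.
Weighted: 13.5417540144 − 0.8466556148 = 12.6950983996
Divide by 2^4 − 1 = 15.
So the Richardson estimate is 0.8463398933.
Correction |R − A(h/2)| = 1.973e-05; gap |A(h/2) − A(h)| = 2.960e-04.

0.846340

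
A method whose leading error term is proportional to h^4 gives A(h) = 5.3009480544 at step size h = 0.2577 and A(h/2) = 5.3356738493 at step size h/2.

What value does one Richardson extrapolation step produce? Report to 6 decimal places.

5.337989

r = 4, so 2^r = 16.
Difference of the inputs: 5.3356738493 − 5.3009480544 = 0.0347257949
Divide by 2^4 − 1 = 15: 0.0347257949/15 = 0.0023150530
R = A(h/2) + (A(h/2) − A(h))/15 = 5.3356738493 + 0.0023150530 = 5.3379889023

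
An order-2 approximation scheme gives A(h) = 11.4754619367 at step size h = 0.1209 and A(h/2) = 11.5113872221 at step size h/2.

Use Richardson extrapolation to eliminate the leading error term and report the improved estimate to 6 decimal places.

Method order is 2; weight 2^2 = 4.
Weighted: 46.0455488884 − 11.4754619367 = 34.5700869517
(4×11.5113872221 − 11.4754619367)/(4 − 1) = 11.5233623172

11.523362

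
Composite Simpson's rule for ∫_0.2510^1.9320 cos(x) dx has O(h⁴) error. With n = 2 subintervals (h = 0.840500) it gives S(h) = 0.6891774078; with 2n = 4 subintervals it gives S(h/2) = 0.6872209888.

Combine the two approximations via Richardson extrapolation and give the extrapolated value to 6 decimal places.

r = 4: numerator weight 16, denominator 15.
16 × 0.6872209888 = 10.9955358208; subtract 0.6891774078 → 10.3063584130
R = 10.3063584130/15 = 0.6870905609
Correction |R − A(h/2)| = 1.304e-04; gap |A(h/2) − A(h)| = 1.956e-03.

0.687091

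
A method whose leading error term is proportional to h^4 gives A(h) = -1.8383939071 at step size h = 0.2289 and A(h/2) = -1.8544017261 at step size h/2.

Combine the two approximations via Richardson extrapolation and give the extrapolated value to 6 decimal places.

The method has order 4: 2^4 = 16.
Weighted: (-29.6704276176) − (-1.8383939071) = -27.8320337105
Extrapolated: (-27.8320337105) / 15 = -1.8554689140

-1.855469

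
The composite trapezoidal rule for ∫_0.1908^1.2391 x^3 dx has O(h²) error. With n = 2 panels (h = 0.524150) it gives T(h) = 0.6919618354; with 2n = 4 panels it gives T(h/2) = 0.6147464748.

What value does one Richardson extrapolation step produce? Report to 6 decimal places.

0.589008

Leading term ∝ h^2; use weight 4 = 2^2.
2^2·A(h/2) = 2.4589858992; minus A(h) gives 1.7670240638.
(4·0.6147464748 − 0.6919618354)/(4 − 1) = 0.5890080213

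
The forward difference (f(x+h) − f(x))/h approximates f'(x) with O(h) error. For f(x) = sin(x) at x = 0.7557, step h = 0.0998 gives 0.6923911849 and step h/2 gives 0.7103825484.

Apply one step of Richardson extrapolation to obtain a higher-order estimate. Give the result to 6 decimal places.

0.728374

The method has order 1: 2^1 = 2.
Numerator 2*A(h/2) − A(h) = 2*0.7103825484 − 0.6923911849 = 0.7283739119
0.7283739119 ÷ 1 = 0.7283739119
Shift from A(h/2): +0.0179913635.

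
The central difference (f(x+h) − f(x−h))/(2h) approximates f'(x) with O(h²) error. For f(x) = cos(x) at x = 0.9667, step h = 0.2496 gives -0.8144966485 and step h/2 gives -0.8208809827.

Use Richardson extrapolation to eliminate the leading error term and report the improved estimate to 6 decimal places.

The method has order 2: 2^2 = 4.
2^2 × A(h/2) = -3.2835239308; minus A(h) gives -2.4690272823.
(-2.4690272823) ÷ 3 = -0.8230090941

-0.823009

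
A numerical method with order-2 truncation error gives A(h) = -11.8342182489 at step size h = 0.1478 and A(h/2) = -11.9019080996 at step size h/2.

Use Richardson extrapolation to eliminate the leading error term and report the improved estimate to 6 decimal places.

-11.924471

With r = 2 the leading error scales as h^2, so the weight is 2^2 = 4.
4·(-11.9019080996) = -47.6076323984; subtract (-11.8342182489) → -35.7734141495
(4·(-11.9019080996) − (-11.8342182489))/(4 − 1) = -11.9244713832
Correction |R − A(h/2)| = 2.256e-02; gap |A(h/2) − A(h)| = 6.769e-02.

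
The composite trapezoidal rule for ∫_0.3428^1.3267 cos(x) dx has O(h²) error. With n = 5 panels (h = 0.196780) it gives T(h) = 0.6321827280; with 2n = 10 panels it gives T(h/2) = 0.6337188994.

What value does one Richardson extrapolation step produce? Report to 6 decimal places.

Leading term ∝ h^2; use weight 4 = 2^2.
Numerator 4*A(h/2) − A(h) = 4*0.6337188994 − 0.6321827280 = 1.9026928696
1.9026928696 ÷ 3 = 0.6342309565
Gap between inputs: 1.536e-03; correction applied: +0.0005120571.

0.634231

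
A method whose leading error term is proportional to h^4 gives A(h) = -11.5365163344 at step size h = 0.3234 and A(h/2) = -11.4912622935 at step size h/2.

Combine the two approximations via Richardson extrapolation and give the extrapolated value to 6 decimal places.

-11.488245

Method order is 4; weight 2^4 = 16.
16 × (-11.4912622935) − (-11.5365163344) = -172.3236803616
Extrapolated: (-172.3236803616) / 15 = -11.4882453574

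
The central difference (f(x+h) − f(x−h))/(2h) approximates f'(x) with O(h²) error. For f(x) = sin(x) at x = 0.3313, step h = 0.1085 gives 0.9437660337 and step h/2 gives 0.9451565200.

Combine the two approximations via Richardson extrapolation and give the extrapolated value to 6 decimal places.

0.945620

r = 2, so 2^r = 4.
Numerator 4·A(h/2) − A(h) = 4·0.9451565200 − 0.9437660337 = 2.8368600463
(4·0.9451565200 − 0.9437660337)/(4 − 1) = 0.9456200154
Gap between inputs: 1.390e-03; correction applied: +0.0004634954.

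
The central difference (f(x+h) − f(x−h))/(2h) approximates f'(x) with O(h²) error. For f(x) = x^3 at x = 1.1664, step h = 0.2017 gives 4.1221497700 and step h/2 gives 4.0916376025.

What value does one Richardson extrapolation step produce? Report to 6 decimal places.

4.081467

The method has order 2: 2^2 = 4.
Weighted: 16.3665504100 − 4.1221497700 = 12.2444006400
Divide by 2^2 − 1 = 3.
So the Richardson estimate is 4.0814668800.
Correction |R − A(h/2)| = 1.017e-02; gap |A(h/2) − A(h)| = 3.051e-02.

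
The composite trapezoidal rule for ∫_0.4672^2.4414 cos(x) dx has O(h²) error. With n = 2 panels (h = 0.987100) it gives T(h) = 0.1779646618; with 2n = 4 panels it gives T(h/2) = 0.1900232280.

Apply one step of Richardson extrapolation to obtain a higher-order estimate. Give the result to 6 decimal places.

0.194043

Leading term ∝ h^2; use weight 4 = 2^2.
Difference of the inputs: 0.1900232280 − 0.1779646618 = 0.0120585662
Correction (A(h/2) − A(h))/(4 − 1) = 0.0120585662/3 = 0.0040195221
R = A(h/2) + (A(h/2) − A(h))/3 = 0.1900232280 + 0.0040195221 = 0.1940427501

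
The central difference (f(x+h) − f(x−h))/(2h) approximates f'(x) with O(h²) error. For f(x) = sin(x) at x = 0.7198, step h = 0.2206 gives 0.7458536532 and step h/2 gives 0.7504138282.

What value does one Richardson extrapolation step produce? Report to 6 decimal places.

r = 2, so 2^r = 4.
Numerator 4×A(h/2) − A(h) = 4×0.7504138282 − 0.7458536532 = 2.2558016596
Denominator 4 − 1 = 3.
2.2558016596 ÷ 3 = 0.7519338865
Shift from A(h/2): +0.0015200583.

0.751934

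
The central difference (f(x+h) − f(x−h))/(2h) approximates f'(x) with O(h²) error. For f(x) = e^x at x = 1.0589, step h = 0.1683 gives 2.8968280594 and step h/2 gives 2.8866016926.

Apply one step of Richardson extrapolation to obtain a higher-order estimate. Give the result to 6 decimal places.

Leading term ∝ h^2; use weight 4 = 2^2.
2^2×A(h/2) = 11.5464067704; minus A(h) gives 8.6495787110.
Extrapolated: 8.6495787110 / 3 = 2.8831929037

2.883193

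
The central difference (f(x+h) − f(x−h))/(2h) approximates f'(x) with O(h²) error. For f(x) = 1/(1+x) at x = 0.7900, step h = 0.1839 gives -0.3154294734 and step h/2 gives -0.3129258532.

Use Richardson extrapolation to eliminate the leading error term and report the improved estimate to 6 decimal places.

-0.312091

r = 2: numerator weight 4, denominator 3.
4*(-0.3129258532) = -1.2517034128; subtract (-0.3154294734) → -0.9362739394
Denominator 4 − 1 = 3.
Extrapolated: (-0.9362739394) / 3 = -0.3120913131
Gap between inputs: 2.504e-03; correction applied: +0.0008345401.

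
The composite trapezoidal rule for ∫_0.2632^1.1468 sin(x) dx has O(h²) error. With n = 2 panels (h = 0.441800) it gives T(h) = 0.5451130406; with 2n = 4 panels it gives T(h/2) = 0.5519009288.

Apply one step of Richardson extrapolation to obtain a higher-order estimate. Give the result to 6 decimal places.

0.554164

Error is O(h^2); halving h shrinks it by 2^2 = 4.
4·0.5519009288 = 2.2076037152; subtract 0.5451130406 → 1.6624906746
R = 1.6624906746/3 = 0.5541635582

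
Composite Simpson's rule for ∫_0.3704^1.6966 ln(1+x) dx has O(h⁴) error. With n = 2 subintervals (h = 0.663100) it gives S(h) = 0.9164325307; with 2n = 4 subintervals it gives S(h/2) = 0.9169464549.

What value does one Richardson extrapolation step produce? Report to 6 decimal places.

The method has order 4: 2^4 = 16.
16·0.9169464549 − 0.9164325307 = 13.7547107477
13.7547107477 ÷ 15 = 0.9169807165

0.916981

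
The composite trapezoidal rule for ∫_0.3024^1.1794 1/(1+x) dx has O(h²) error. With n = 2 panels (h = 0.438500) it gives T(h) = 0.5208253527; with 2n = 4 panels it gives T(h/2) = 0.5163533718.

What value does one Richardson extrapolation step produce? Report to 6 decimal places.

Error is O(h^2); halving h shrinks it by 2^2 = 4.
Difference of the inputs: 0.5163533718 − 0.5208253527 = -0.0044719809
Correction (A(h/2) − A(h))/(4 − 1) = (-0.0044719809)/3 = -0.0014906603
R = 0.5163533718 − 0.0014906603 = 0.5148627115

0.514863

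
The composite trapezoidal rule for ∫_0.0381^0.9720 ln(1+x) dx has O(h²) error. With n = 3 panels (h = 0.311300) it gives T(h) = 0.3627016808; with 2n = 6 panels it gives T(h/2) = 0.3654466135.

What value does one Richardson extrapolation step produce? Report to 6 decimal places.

Error is O(h^2); halving h shrinks it by 2^2 = 4.
Numerator 4×A(h/2) − A(h) = 4×0.3654466135 − 0.3627016808 = 1.0990847732
Denominator 4 − 1 = 3.
(4×0.3654466135 − 0.3627016808)/(4 − 1) = 0.3663615911
Correction |R − A(h/2)| = 9.150e-04; gap |A(h/2) − A(h)| = 2.745e-03.

0.366362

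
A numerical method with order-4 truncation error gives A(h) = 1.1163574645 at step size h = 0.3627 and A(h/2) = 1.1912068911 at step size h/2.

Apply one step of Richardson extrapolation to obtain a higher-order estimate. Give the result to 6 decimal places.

1.196197

Order 4 gives 2^r = 16 and 2^r − 1 = 15.
Weighted: 19.0593102576 − 1.1163574645 = 17.9429527931
(16 × 1.1912068911 − 1.1163574645)/(16 − 1) = 1.1961968529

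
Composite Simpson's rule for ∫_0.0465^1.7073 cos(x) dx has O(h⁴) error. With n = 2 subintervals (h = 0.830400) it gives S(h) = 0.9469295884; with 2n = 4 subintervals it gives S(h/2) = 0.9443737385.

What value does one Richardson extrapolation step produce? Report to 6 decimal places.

The method has order 4: 2^4 = 16.
2^4*A(h/2) = 15.1099798160; minus A(h) gives 14.1630502276.
Denominator 16 − 1 = 15.
Extrapolated: 14.1630502276 / 15 = 0.9442033485
Shift from A(h/2): −0.0001703900.

0.944203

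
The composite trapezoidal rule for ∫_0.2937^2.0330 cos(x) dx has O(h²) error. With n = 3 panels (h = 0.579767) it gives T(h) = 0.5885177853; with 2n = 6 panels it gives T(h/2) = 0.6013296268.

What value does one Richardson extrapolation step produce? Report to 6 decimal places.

0.605600

Error is O(h^2); halving h shrinks it by 2^2 = 4.
Weighted: 2.4053185072 − 0.5885177853 = 1.8168007219
R = 1.8168007219/3 = 0.6056002406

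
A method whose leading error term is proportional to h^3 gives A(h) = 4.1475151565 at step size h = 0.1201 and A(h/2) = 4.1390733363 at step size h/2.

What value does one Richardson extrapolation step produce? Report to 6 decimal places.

4.137867

r = 3, so 2^r = 8.
Numerator 8×A(h/2) − A(h) = 8×4.1390733363 − 4.1475151565 = 28.9650715339
28.9650715339 ÷ 7 = 4.1378673620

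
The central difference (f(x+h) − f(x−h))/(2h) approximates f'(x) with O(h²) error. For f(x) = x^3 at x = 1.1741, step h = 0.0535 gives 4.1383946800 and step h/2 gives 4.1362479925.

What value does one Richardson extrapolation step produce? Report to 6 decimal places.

4.135532

Method order is 2; weight 2^2 = 4.
Difference of the inputs: 4.1362479925 − 4.1383946800 = -0.0021466875
Correction (A(h/2) − A(h))/(4 − 1) = (-0.0021466875)/3 = -0.0007155625
R = A(h/2) + (A(h/2) − A(h))/3 = 4.1362479925 − 0.0007155625 = 4.1355324300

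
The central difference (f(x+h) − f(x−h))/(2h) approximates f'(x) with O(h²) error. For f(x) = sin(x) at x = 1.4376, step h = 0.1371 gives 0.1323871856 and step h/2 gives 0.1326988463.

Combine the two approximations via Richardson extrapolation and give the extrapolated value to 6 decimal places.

0.132803

r = 2, so 2^r = 4.
4 × 0.1326988463 = 0.5307953852; subtract 0.1323871856 → 0.3984081996
0.3984081996 ÷ 3 = 0.1328027332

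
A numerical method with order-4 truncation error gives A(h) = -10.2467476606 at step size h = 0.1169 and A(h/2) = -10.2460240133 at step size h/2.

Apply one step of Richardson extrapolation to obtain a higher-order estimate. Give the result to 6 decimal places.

-10.245976

The method has order 4: 2^4 = 16.
2^4×A(h/2) = -163.9363842128; minus A(h) gives -153.6896365522.
Divide by 2^4 − 1 = 15.
Result: -10.2459757701
Gap between inputs: 7.236e-04; correction applied: +0.0000482432.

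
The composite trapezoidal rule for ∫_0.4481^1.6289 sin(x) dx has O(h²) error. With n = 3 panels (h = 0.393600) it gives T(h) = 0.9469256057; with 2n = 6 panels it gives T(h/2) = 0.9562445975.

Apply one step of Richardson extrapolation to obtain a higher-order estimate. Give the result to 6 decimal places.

0.959351

The method has order 2: 2^2 = 4.
2^2*A(h/2) = 3.8249783900; minus A(h) gives 2.8780527843.
Divide by 2^2 − 1 = 3.
2.8780527843 ÷ 3 = 0.9593509281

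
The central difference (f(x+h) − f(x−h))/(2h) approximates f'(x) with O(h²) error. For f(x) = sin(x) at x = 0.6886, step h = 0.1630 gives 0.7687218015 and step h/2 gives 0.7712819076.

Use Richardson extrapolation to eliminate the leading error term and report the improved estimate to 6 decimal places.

0.772135

Order 2 gives 2^r = 4 and 2^r − 1 = 3.
Numerator 4 × A(h/2) − A(h) = 4 × 0.7712819076 − 0.7687218015 = 2.3164058289
(4 × 0.7712819076 − 0.7687218015)/(4 − 1) = 0.7721352763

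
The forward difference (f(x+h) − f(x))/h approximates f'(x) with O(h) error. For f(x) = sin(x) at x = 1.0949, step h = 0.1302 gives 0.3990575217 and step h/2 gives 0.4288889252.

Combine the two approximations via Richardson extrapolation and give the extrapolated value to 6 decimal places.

Error is O(h^1); halving h shrinks it by 2^1 = 2.
Weighted: 0.8577778504 − 0.3990575217 = 0.4587203287
Divide by 2^1 − 1 = 1.
So the Richardson estimate is 0.4587203287.
Correction |R − A(h/2)| = 2.983e-02; gap |A(h/2) − A(h)| = 2.983e-02.

0.458720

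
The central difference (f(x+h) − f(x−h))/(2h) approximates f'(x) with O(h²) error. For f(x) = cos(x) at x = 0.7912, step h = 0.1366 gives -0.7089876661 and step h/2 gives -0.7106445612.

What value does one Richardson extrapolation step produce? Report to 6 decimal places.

r = 2: numerator weight 4, denominator 3.
Weighted: (-2.8425782448) − (-0.7089876661) = -2.1335905787
Denominator 4 − 1 = 3.
R = (-2.1335905787)/3 = -0.7111968596

-0.711197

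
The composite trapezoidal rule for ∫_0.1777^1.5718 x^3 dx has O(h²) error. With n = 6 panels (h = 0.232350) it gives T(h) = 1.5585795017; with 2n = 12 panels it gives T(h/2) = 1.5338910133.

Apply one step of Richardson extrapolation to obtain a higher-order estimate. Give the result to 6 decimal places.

Order 2 gives 2^r = 4 and 2^r − 1 = 3.
Top: 4(1.5338910133) − (1.5585795017) = 4.5769845515
4.5769845515 ÷ 3 = 1.5256615172

1.525662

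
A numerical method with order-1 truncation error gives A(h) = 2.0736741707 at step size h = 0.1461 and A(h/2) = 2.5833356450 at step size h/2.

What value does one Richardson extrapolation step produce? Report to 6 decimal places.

3.092997

The method has order 1: 2^1 = 2.
Weighted: 5.1666712900 − 2.0736741707 = 3.0929971193
Denominator 2 − 1 = 1.
Result: 3.0929971193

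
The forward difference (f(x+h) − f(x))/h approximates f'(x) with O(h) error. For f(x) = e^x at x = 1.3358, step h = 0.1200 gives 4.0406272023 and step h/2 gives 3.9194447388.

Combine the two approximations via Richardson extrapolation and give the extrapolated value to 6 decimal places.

Leading term ∝ h^1; use weight 2 = 2^1.
Difference of the inputs: 3.9194447388 − 4.0406272023 = -0.1211824635
Correction (A(h/2) − A(h))/(2 − 1) = (-0.1211824635)/1 = -0.1211824635
R = 3.9194447388 − 0.1211824635 = 3.7982622753
Shift from A(h/2): −0.1211824635.

3.798262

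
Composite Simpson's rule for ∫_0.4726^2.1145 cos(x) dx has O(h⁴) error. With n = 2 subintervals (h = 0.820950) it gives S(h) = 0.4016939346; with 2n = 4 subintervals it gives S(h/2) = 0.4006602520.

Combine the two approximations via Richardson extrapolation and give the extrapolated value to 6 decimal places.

Method order is 4; weight 2^4 = 16.
16·0.4006602520 = 6.4105640320; 6.4105640320 − 0.4016939346 = 6.0088700974
Extrapolated: 6.0088700974 / 15 = 0.4005913398

0.400591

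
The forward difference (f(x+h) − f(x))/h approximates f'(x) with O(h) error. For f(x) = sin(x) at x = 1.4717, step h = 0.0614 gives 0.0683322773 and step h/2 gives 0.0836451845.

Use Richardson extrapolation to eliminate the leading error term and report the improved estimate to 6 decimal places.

Order 1 gives 2^r = 2 and 2^r − 1 = 1.
A(h/2) − A(h) = 0.0836451845 − 0.0683322773 = 0.0153129072
Divide by 2^1 − 1 = 1: 0.0153129072/1 = 0.0153129072
R = 0.0836451845 + 0.0153129072 = 0.0989580917
Shift from A(h/2): +0.0153129072.

0.098958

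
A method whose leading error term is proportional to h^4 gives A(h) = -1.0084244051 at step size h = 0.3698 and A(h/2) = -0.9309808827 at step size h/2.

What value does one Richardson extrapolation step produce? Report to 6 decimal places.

With r = 4 the leading error scales as h^4, so the weight is 2^4 = 16.
2^4 × A(h/2) = -14.8956941232; minus A(h) gives -13.8872697181.
Denominator 16 − 1 = 15.
Result: -0.9258179812
Correction |R − A(h/2)| = 5.163e-03; gap |A(h/2) − A(h)| = 7.744e-02.

-0.925818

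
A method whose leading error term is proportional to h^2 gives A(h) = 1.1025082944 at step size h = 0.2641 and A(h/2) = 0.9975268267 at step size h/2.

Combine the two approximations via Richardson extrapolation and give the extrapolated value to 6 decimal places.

0.962533

Leading term ∝ h^2; use weight 4 = 2^2.
2^2*A(h/2) = 3.9901073068; minus A(h) gives 2.8875990124.
Divide by 2^2 − 1 = 3.
2.8875990124 ÷ 3 = 0.9625330041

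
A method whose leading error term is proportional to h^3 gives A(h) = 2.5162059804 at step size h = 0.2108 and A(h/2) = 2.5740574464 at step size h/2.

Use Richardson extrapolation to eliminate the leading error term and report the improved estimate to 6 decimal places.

2.582322

r = 3, so 2^r = 8.
8·2.5740574464 − 2.5162059804 = 18.0762535908
Divide by 2^3 − 1 = 7.
So the Richardson estimate is 2.5823219415.
Correction |R − A(h/2)| = 8.264e-03; gap |A(h/2) − A(h)| = 5.785e-02.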